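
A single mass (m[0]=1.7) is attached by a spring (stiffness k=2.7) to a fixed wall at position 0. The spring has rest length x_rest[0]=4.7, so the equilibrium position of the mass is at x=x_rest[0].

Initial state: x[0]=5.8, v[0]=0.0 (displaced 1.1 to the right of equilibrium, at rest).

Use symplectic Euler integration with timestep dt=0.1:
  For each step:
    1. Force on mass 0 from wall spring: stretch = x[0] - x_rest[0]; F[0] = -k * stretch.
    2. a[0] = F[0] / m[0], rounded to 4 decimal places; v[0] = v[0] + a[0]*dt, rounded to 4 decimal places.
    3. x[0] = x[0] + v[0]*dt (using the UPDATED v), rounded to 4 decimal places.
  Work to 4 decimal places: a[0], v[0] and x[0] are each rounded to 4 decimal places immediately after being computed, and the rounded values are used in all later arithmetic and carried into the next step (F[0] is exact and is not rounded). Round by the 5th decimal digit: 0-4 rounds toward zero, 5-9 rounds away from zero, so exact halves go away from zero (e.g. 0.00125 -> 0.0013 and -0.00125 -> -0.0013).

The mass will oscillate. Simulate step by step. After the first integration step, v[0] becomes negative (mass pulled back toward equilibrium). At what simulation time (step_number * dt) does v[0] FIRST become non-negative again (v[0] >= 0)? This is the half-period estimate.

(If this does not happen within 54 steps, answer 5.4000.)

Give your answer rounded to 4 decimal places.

Step 0: x=[5.8000] v=[0.0000]
Step 1: x=[5.7825] v=[-0.1747]
Step 2: x=[5.7478] v=[-0.3466]
Step 3: x=[5.6965] v=[-0.5130]
Step 4: x=[5.6294] v=[-0.6713]
Step 5: x=[5.5475] v=[-0.8189]
Step 6: x=[5.4522] v=[-0.9535]
Step 7: x=[5.3449] v=[-1.0730]
Step 8: x=[5.2274] v=[-1.1754]
Step 9: x=[5.1015] v=[-1.2592]
Step 10: x=[4.9692] v=[-1.3230]
Step 11: x=[4.8326] v=[-1.3658]
Step 12: x=[4.6939] v=[-1.3869]
Step 13: x=[4.5553] v=[-1.3859]
Step 14: x=[4.4190] v=[-1.3629]
Step 15: x=[4.2872] v=[-1.3183]
Step 16: x=[4.1619] v=[-1.2527]
Step 17: x=[4.0452] v=[-1.1672]
Step 18: x=[3.9389] v=[-1.0632]
Step 19: x=[3.8447] v=[-0.9423]
Step 20: x=[3.7641] v=[-0.8065]
Step 21: x=[3.6983] v=[-0.6579]
Step 22: x=[3.6484] v=[-0.4988]
Step 23: x=[3.6152] v=[-0.3318]
Step 24: x=[3.5993] v=[-0.1595]
Step 25: x=[3.6008] v=[0.0153]
First v>=0 after going negative at step 25, time=2.5000

Answer: 2.5000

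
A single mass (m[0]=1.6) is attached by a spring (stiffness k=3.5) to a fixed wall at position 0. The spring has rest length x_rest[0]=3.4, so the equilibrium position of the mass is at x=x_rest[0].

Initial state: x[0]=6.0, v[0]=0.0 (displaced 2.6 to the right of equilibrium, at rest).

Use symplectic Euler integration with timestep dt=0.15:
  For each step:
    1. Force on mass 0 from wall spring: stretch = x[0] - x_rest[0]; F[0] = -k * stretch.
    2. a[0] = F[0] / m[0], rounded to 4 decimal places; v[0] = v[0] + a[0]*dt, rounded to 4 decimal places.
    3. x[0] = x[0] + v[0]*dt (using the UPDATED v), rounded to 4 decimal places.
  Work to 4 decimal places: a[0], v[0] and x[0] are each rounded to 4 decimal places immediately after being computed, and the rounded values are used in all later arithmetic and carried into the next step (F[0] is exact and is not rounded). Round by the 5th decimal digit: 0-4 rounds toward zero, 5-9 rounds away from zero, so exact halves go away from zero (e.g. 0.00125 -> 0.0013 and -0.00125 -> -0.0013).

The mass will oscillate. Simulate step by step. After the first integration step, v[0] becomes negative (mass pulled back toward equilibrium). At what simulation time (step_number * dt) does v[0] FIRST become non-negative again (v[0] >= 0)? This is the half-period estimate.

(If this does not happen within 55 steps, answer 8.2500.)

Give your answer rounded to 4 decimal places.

Answer: 2.2500

Derivation:
Step 0: x=[6.0000] v=[0.0000]
Step 1: x=[5.8720] v=[-0.8531]
Step 2: x=[5.6224] v=[-1.6642]
Step 3: x=[5.2634] v=[-2.3934]
Step 4: x=[4.8127] v=[-3.0048]
Step 5: x=[4.2925] v=[-3.4683]
Step 6: x=[3.7283] v=[-3.7611]
Step 7: x=[3.1480] v=[-3.8688]
Step 8: x=[2.5801] v=[-3.7861]
Step 9: x=[2.0525] v=[-3.5171]
Step 10: x=[1.5913] v=[-3.0749]
Step 11: x=[1.2191] v=[-2.4814]
Step 12: x=[0.9542] v=[-1.7658]
Step 13: x=[0.8097] v=[-0.9633]
Step 14: x=[0.7927] v=[-0.1134]
Step 15: x=[0.9040] v=[0.7421]
First v>=0 after going negative at step 15, time=2.2500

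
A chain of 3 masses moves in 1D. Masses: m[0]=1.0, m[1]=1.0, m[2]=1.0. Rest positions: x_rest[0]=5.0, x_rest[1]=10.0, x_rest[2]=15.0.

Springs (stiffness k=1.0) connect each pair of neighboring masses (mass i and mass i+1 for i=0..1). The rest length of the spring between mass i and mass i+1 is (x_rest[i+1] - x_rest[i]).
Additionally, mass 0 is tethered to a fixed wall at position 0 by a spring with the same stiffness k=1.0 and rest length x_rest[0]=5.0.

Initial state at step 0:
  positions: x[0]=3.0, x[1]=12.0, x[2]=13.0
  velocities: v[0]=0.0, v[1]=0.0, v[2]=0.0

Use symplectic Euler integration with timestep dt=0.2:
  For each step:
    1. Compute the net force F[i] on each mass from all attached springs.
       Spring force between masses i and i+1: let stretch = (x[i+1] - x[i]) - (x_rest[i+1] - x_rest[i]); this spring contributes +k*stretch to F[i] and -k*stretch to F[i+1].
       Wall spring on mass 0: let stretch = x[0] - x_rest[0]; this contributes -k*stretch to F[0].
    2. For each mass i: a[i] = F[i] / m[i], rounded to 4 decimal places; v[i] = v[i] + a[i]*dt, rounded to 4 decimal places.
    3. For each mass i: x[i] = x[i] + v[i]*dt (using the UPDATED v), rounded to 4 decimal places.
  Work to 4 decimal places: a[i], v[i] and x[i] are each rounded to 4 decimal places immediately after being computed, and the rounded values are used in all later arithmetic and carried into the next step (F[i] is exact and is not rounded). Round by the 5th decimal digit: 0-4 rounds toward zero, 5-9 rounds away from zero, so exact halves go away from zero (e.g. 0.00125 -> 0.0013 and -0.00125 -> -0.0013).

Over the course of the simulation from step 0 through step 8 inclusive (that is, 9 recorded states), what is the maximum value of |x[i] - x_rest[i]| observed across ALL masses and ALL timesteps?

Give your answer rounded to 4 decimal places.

Step 0: x=[3.0000 12.0000 13.0000] v=[0.0000 0.0000 0.0000]
Step 1: x=[3.2400 11.6800 13.1600] v=[1.2000 -1.6000 0.8000]
Step 2: x=[3.6880 11.0816 13.4608] v=[2.2400 -2.9920 1.5040]
Step 3: x=[4.2842 10.2826 13.8664] v=[2.9811 -3.9949 2.0282]
Step 4: x=[4.9490 9.3870 14.3287] v=[3.3239 -4.4778 2.3114]
Step 5: x=[5.5933 8.5116 14.7933] v=[3.2217 -4.3771 2.3231]
Step 6: x=[6.1306 7.7707 15.2067] v=[2.6867 -3.7044 2.0668]
Step 7: x=[6.4883 7.2617 15.5226] v=[1.7886 -2.5452 1.5796]
Step 8: x=[6.6174 7.0522 15.7081] v=[0.6456 -1.0477 0.9274]
Max displacement = 2.9478

Answer: 2.9478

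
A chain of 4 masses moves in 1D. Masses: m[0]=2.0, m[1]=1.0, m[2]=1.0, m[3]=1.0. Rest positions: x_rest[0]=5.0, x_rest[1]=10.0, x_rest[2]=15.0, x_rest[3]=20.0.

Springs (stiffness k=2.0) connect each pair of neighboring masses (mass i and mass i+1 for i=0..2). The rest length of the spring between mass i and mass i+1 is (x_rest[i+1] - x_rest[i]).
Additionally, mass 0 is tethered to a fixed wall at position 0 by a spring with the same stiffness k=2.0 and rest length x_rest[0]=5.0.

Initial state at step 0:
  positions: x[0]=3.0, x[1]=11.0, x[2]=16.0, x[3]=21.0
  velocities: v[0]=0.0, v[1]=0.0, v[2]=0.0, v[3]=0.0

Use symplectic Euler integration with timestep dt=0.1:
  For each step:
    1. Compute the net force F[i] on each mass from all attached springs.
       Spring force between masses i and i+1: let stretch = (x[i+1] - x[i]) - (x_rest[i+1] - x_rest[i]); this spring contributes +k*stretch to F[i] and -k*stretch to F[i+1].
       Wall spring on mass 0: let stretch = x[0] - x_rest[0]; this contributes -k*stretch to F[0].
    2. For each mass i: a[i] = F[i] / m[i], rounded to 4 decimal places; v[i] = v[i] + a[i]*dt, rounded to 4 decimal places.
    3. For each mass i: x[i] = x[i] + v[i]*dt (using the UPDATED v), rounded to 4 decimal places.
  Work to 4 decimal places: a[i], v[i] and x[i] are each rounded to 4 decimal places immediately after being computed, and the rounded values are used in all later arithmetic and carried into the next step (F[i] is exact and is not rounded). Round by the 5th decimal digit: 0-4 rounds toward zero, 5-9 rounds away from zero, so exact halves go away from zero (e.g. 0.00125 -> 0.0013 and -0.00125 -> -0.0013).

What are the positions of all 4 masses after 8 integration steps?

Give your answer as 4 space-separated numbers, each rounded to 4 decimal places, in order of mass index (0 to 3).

Step 0: x=[3.0000 11.0000 16.0000 21.0000] v=[0.0000 0.0000 0.0000 0.0000]
Step 1: x=[3.0500 10.9400 16.0000 21.0000] v=[0.5000 -0.6000 0.0000 0.0000]
Step 2: x=[3.1484 10.8234 15.9988 21.0000] v=[0.9840 -1.1660 -0.0120 0.0000]
Step 3: x=[3.2921 10.6568 15.9941 21.0000] v=[1.4367 -1.6659 -0.0468 -0.0002]
Step 4: x=[3.4765 10.4497 15.9828 20.9999] v=[1.8440 -2.0714 -0.1131 -0.0014]
Step 5: x=[3.6959 10.2138 15.9612 20.9994] v=[2.1937 -2.3594 -0.2163 -0.0048]
Step 6: x=[3.9435 9.9625 15.9254 20.9982] v=[2.4759 -2.5135 -0.3581 -0.0124]
Step 7: x=[4.2119 9.7100 15.8718 20.9955] v=[2.6835 -2.5247 -0.5361 -0.0270]
Step 8: x=[4.4931 9.4708 15.7974 20.9903] v=[2.8121 -2.3920 -0.7437 -0.0517]

Answer: 4.4931 9.4708 15.7974 20.9903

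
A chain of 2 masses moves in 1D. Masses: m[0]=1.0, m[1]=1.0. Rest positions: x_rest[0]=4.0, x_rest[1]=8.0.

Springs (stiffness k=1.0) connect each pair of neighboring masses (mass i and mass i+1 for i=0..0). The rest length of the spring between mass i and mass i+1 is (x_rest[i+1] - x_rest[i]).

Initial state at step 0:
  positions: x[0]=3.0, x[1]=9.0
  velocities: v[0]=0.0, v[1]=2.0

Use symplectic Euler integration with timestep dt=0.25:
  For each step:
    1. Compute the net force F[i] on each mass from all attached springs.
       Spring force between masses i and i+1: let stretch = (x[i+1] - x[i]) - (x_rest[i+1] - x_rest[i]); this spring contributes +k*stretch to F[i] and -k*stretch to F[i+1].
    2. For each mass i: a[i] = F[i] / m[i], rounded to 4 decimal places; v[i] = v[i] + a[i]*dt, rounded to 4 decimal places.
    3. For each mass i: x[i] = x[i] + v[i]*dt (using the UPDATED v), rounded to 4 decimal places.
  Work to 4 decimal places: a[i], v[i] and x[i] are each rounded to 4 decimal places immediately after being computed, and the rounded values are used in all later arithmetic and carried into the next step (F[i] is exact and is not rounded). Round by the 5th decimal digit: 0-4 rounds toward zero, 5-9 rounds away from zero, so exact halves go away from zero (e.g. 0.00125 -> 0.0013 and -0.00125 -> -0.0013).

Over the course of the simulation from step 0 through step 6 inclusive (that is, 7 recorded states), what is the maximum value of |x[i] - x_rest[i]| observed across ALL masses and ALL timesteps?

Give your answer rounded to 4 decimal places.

Answer: 1.7051

Derivation:
Step 0: x=[3.0000 9.0000] v=[0.0000 2.0000]
Step 1: x=[3.1250 9.3750] v=[0.5000 1.5000]
Step 2: x=[3.3906 9.6094] v=[1.0625 0.9375]
Step 3: x=[3.7949 9.7051] v=[1.6172 0.3828]
Step 4: x=[4.3186 9.6814] v=[2.0948 -0.0948]
Step 5: x=[4.9275 9.5725] v=[2.4355 -0.4355]
Step 6: x=[5.5767 9.4233] v=[2.5968 -0.5968]
Max displacement = 1.7051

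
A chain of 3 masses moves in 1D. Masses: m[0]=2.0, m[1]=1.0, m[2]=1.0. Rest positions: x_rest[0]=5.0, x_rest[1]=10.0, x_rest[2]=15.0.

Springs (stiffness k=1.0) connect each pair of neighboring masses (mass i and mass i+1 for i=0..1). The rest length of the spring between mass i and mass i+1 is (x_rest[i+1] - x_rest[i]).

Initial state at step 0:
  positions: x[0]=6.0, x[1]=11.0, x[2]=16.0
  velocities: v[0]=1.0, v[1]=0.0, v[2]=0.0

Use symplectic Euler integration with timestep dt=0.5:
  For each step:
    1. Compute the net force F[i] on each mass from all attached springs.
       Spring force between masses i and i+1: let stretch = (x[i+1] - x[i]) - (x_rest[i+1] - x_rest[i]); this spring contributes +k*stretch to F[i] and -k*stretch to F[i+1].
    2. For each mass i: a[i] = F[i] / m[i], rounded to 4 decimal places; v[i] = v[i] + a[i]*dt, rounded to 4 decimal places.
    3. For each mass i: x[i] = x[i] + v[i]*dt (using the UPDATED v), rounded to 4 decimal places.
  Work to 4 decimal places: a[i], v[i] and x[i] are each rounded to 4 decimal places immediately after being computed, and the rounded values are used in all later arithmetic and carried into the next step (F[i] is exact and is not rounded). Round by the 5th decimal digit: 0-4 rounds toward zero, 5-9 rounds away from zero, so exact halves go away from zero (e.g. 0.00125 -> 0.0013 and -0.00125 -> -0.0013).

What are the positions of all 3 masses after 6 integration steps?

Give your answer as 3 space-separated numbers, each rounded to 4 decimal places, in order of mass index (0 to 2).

Step 0: x=[6.0000 11.0000 16.0000] v=[1.0000 0.0000 0.0000]
Step 1: x=[6.5000 11.0000 16.0000] v=[1.0000 0.0000 0.0000]
Step 2: x=[6.9375 11.1250 16.0000] v=[0.8750 0.2500 0.0000]
Step 3: x=[7.2735 11.4219 16.0313] v=[0.6719 0.5938 0.0625]
Step 4: x=[7.5030 11.8341 16.1602] v=[0.4590 0.8243 0.2578]
Step 5: x=[7.6489 12.2450 16.4576] v=[0.2918 0.8218 0.5948]
Step 6: x=[7.7443 12.5601 16.9519] v=[0.1908 0.6301 0.9885]

Answer: 7.7443 12.5601 16.9519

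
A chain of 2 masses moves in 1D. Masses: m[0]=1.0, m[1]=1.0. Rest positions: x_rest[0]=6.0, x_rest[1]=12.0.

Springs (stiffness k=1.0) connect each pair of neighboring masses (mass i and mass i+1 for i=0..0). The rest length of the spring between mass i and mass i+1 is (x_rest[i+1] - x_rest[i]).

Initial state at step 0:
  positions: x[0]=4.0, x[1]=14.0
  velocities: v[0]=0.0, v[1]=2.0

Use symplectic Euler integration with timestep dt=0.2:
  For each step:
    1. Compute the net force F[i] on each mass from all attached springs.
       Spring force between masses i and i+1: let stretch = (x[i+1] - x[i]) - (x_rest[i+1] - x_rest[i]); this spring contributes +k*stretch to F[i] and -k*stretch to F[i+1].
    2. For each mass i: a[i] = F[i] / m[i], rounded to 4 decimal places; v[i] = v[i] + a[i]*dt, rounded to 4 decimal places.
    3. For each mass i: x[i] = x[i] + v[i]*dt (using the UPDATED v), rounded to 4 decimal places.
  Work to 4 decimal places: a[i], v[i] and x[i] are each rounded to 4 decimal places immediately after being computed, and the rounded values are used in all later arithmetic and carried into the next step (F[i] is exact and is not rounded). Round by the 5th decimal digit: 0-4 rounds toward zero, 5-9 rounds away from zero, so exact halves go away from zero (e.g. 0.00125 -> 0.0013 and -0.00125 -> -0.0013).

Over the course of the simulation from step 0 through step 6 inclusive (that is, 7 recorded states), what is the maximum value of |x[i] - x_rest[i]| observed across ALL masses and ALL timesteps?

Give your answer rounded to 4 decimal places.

Answer: 2.3168

Derivation:
Step 0: x=[4.0000 14.0000] v=[0.0000 2.0000]
Step 1: x=[4.1600 14.2400] v=[0.8000 1.2000]
Step 2: x=[4.4832 14.3168] v=[1.6160 0.3840]
Step 3: x=[4.9597 14.2403] v=[2.3827 -0.3827]
Step 4: x=[5.5675 14.0325] v=[3.0388 -1.0388]
Step 5: x=[6.2739 13.7261] v=[3.5318 -1.5318]
Step 6: x=[7.0383 13.3617] v=[3.8222 -1.8222]
Max displacement = 2.3168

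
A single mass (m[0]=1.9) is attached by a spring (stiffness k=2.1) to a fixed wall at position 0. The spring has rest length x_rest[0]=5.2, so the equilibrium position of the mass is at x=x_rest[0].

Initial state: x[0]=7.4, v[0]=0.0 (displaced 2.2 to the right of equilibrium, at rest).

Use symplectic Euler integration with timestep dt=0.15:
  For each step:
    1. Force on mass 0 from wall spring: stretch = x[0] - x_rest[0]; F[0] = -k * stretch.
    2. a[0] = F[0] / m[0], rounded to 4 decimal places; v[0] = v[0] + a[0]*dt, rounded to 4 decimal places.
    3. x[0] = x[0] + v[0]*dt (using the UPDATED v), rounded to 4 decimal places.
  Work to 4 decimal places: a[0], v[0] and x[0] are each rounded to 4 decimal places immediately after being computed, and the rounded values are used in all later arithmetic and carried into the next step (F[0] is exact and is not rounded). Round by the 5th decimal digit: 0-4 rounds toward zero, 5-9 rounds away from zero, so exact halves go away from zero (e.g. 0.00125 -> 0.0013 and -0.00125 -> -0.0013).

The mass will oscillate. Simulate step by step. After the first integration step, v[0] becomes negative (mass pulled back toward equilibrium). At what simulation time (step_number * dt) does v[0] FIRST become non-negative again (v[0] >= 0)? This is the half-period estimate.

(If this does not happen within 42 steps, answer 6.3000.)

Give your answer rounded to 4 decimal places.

Answer: 3.0000

Derivation:
Step 0: x=[7.4000] v=[0.0000]
Step 1: x=[7.3453] v=[-0.3647]
Step 2: x=[7.2372] v=[-0.7204]
Step 3: x=[7.0785] v=[-1.0581]
Step 4: x=[6.8731] v=[-1.3695]
Step 5: x=[6.6261] v=[-1.6469]
Step 6: x=[6.3436] v=[-1.8833]
Step 7: x=[6.0327] v=[-2.0729]
Step 8: x=[5.7011] v=[-2.2110]
Step 9: x=[5.3570] v=[-2.2941]
Step 10: x=[5.0090] v=[-2.3201]
Step 11: x=[4.6657] v=[-2.2884]
Step 12: x=[4.3357] v=[-2.1998]
Step 13: x=[4.0272] v=[-2.0565]
Step 14: x=[3.7479] v=[-1.8621]
Step 15: x=[3.5047] v=[-1.6214]
Step 16: x=[3.3037] v=[-1.3403]
Step 17: x=[3.1498] v=[-1.0259]
Step 18: x=[3.0469] v=[-0.6860]
Step 19: x=[2.9976] v=[-0.3290]
Step 20: x=[3.0030] v=[0.0361]
First v>=0 after going negative at step 20, time=3.0000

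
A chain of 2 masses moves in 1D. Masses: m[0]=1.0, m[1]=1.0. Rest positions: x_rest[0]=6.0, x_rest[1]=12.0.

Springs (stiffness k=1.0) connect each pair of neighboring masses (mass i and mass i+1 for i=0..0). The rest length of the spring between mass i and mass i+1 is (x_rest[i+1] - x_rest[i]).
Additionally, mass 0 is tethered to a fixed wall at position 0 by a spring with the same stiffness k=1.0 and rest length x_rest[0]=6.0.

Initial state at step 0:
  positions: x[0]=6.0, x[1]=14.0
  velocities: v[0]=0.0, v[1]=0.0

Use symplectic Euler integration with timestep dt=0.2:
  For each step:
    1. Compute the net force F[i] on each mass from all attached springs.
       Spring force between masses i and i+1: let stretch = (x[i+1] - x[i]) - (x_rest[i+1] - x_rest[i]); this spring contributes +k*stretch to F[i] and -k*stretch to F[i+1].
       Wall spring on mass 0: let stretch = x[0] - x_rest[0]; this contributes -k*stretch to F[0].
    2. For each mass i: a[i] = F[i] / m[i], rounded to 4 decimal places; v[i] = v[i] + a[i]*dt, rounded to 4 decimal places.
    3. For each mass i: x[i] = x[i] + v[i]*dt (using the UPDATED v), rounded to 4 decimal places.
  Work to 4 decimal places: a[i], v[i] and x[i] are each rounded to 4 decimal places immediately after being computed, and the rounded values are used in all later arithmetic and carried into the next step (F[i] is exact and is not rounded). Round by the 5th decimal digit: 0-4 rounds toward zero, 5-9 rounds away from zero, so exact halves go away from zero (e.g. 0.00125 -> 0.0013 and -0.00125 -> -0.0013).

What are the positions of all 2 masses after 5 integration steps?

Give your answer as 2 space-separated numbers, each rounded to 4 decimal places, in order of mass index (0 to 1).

Answer: 6.8917 13.0067

Derivation:
Step 0: x=[6.0000 14.0000] v=[0.0000 0.0000]
Step 1: x=[6.0800 13.9200] v=[0.4000 -0.4000]
Step 2: x=[6.2304 13.7664] v=[0.7520 -0.7680]
Step 3: x=[6.4330 13.5514] v=[1.0131 -1.0752]
Step 4: x=[6.6630 13.2916] v=[1.1502 -1.2989]
Step 5: x=[6.8917 13.0067] v=[1.1433 -1.4246]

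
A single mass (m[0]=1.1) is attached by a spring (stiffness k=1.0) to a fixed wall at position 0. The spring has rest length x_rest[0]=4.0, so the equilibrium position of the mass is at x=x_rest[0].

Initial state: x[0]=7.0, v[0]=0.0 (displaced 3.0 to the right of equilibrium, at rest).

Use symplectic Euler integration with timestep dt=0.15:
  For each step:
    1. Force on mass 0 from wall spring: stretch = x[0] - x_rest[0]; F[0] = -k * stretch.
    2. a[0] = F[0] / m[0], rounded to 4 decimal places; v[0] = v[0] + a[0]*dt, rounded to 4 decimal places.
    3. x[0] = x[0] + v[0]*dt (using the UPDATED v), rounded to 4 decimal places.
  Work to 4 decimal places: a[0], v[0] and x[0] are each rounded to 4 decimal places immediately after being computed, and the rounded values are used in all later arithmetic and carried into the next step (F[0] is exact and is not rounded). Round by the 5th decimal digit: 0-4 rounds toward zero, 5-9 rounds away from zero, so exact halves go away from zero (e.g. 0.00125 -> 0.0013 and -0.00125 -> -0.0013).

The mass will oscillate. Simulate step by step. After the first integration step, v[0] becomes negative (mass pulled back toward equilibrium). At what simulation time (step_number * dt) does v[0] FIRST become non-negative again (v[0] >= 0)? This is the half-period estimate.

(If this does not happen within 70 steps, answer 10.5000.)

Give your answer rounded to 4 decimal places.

Answer: 3.3000

Derivation:
Step 0: x=[7.0000] v=[0.0000]
Step 1: x=[6.9386] v=[-0.4091]
Step 2: x=[6.8171] v=[-0.8098]
Step 3: x=[6.6380] v=[-1.1940]
Step 4: x=[6.4049] v=[-1.5537]
Step 5: x=[6.1227] v=[-1.8816]
Step 6: x=[5.7970] v=[-2.1711]
Step 7: x=[5.4346] v=[-2.4161]
Step 8: x=[5.0428] v=[-2.6117]
Step 9: x=[4.6297] v=[-2.7539]
Step 10: x=[4.2037] v=[-2.8398]
Step 11: x=[3.7736] v=[-2.8676]
Step 12: x=[3.3481] v=[-2.8367]
Step 13: x=[2.9359] v=[-2.7478]
Step 14: x=[2.5455] v=[-2.6027]
Step 15: x=[2.1848] v=[-2.4044]
Step 16: x=[1.8613] v=[-2.1569]
Step 17: x=[1.5815] v=[-1.8653]
Step 18: x=[1.3512] v=[-1.5355]
Step 19: x=[1.1751] v=[-1.1743]
Step 20: x=[1.0567] v=[-0.7891]
Step 21: x=[0.9985] v=[-0.3877]
Step 22: x=[1.0017] v=[0.0216]
First v>=0 after going negative at step 22, time=3.3000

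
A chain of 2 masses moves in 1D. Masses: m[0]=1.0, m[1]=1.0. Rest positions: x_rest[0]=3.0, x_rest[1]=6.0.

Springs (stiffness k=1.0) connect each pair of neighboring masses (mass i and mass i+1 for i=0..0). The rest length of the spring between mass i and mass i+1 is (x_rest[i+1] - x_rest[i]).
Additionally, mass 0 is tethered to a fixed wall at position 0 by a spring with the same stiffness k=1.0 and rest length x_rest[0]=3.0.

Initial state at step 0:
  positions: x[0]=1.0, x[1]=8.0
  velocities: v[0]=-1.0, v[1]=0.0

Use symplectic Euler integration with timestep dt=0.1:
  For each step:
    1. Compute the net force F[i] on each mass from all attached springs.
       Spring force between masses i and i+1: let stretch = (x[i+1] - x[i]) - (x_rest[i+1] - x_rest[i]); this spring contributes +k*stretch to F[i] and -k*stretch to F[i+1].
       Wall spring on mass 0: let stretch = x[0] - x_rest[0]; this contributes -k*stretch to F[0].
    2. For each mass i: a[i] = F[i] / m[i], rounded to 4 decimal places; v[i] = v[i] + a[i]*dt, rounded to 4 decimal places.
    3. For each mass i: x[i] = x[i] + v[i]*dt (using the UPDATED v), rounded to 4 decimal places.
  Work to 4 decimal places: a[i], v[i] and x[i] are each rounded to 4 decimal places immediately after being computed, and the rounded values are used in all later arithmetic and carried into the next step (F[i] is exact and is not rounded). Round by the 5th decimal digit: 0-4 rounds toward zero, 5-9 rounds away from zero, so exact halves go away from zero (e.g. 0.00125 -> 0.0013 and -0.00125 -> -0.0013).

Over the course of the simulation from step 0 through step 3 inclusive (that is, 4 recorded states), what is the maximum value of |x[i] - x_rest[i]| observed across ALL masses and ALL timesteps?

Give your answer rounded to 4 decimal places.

Step 0: x=[1.0000 8.0000] v=[-1.0000 0.0000]
Step 1: x=[0.9600 7.9600] v=[-0.4000 -0.4000]
Step 2: x=[0.9804 7.8800] v=[0.2040 -0.8000]
Step 3: x=[1.0600 7.7610] v=[0.7959 -1.1900]
Max displacement = 2.0400

Answer: 2.0400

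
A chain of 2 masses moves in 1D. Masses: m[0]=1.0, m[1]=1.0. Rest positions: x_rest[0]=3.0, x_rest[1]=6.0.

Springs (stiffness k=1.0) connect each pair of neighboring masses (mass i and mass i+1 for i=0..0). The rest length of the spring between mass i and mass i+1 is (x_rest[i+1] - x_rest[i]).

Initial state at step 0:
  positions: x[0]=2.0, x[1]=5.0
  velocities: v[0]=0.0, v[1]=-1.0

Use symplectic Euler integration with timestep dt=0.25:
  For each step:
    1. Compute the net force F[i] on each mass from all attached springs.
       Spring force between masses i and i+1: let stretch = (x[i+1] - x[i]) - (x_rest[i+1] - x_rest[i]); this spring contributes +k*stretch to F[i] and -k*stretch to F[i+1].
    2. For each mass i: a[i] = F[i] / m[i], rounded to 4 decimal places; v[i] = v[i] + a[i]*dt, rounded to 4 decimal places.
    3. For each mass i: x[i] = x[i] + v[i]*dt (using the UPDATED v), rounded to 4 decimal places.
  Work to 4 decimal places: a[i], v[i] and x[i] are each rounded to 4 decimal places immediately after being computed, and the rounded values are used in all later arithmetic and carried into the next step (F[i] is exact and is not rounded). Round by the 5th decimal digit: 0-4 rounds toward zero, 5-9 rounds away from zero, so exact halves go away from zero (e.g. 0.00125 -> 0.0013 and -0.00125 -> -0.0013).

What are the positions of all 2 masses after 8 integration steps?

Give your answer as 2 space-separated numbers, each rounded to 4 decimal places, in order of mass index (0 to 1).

Step 0: x=[2.0000 5.0000] v=[0.0000 -1.0000]
Step 1: x=[2.0000 4.7500] v=[0.0000 -1.0000]
Step 2: x=[1.9844 4.5156] v=[-0.0625 -0.9375]
Step 3: x=[1.9395 4.3105] v=[-0.1797 -0.8203]
Step 4: x=[1.8553 4.1447] v=[-0.3370 -0.6631]
Step 5: x=[1.7266 4.0233] v=[-0.5147 -0.4855]
Step 6: x=[1.5540 3.9459] v=[-0.6905 -0.3097]
Step 7: x=[1.3434 3.9065] v=[-0.8425 -0.1577]
Step 8: x=[1.1055 3.8944] v=[-0.9517 -0.0485]

Answer: 1.1055 3.8944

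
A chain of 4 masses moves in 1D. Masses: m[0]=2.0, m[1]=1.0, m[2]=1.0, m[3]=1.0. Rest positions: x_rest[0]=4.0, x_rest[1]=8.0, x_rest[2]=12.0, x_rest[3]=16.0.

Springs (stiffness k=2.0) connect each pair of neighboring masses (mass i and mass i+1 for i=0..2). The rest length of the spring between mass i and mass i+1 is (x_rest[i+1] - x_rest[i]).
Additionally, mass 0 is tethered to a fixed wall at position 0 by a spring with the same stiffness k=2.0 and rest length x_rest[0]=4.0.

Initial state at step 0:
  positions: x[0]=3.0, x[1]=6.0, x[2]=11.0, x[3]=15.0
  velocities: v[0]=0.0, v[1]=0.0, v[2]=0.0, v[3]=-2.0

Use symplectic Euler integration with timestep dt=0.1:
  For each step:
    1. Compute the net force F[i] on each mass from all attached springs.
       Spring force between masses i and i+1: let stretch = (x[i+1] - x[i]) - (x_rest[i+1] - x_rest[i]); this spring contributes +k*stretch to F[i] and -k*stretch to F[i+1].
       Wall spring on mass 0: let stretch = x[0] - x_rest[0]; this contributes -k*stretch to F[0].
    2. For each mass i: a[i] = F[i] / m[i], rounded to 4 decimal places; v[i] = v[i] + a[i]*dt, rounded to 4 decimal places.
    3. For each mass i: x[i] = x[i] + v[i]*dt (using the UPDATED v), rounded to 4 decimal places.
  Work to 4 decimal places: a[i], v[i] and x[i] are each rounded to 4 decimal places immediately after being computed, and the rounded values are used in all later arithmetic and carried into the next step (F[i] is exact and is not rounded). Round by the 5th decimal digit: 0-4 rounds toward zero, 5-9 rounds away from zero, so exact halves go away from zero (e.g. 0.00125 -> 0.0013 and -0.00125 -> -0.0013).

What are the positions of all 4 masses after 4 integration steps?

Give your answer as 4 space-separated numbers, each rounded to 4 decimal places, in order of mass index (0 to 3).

Step 0: x=[3.0000 6.0000 11.0000 15.0000] v=[0.0000 0.0000 0.0000 -2.0000]
Step 1: x=[3.0000 6.0400 10.9800 14.8000] v=[0.0000 0.4000 -0.2000 -2.0000]
Step 2: x=[3.0004 6.1180 10.9376 14.6036] v=[0.0040 0.7800 -0.4240 -1.9640]
Step 3: x=[3.0020 6.2300 10.8721 14.4139] v=[0.0157 1.1204 -0.6547 -1.8972]
Step 4: x=[3.0058 6.3703 10.7846 14.2333] v=[0.0383 1.4032 -0.8748 -1.8056]

Answer: 3.0058 6.3703 10.7846 14.2333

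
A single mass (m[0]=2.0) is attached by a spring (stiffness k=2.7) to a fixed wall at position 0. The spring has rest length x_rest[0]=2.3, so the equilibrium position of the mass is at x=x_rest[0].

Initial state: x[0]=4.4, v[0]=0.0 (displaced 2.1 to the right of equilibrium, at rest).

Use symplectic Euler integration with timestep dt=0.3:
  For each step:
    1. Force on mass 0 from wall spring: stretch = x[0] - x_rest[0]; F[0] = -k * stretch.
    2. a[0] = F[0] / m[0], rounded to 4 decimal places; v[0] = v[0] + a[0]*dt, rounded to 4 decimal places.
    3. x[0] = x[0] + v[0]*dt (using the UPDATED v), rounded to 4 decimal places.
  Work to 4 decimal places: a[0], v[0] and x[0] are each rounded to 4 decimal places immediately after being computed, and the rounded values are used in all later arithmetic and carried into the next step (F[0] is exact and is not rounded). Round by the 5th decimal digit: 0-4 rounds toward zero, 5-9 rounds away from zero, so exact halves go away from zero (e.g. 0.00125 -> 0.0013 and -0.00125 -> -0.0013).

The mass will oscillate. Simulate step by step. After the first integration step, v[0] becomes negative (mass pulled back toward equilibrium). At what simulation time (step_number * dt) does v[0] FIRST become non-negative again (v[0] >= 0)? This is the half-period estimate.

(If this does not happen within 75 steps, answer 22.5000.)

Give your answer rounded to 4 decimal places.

Answer: 2.7000

Derivation:
Step 0: x=[4.4000] v=[0.0000]
Step 1: x=[4.1449] v=[-0.8505]
Step 2: x=[3.6656] v=[-1.5977]
Step 3: x=[3.0204] v=[-2.1508]
Step 4: x=[2.2876] v=[-2.4426]
Step 5: x=[1.5563] v=[-2.4376]
Step 6: x=[0.9154] v=[-2.1364]
Step 7: x=[0.4427] v=[-1.5756]
Step 8: x=[0.1957] v=[-0.8234]
Step 9: x=[0.2043] v=[0.0288]
First v>=0 after going negative at step 9, time=2.7000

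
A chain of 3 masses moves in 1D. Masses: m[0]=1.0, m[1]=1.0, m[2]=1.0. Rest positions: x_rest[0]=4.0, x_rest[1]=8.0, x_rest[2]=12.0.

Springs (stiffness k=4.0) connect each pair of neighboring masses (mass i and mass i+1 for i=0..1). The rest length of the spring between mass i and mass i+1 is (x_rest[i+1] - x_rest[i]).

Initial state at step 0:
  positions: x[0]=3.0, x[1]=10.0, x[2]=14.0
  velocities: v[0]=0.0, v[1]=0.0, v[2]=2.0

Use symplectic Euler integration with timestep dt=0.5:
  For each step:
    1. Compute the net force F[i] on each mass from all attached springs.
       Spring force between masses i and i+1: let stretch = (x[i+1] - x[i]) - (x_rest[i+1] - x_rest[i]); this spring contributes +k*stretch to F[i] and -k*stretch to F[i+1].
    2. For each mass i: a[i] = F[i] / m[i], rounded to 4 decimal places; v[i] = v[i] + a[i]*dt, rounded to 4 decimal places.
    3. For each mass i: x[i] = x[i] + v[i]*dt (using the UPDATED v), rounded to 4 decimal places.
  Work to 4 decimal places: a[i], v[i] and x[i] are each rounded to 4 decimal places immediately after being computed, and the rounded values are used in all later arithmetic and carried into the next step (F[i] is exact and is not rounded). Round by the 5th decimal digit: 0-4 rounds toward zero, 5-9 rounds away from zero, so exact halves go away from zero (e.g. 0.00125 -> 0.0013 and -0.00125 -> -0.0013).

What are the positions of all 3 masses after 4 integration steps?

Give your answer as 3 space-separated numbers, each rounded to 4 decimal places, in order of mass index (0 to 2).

Answer: 8.0000 8.0000 15.0000

Derivation:
Step 0: x=[3.0000 10.0000 14.0000] v=[0.0000 0.0000 2.0000]
Step 1: x=[6.0000 7.0000 15.0000] v=[6.0000 -6.0000 2.0000]
Step 2: x=[6.0000 11.0000 12.0000] v=[0.0000 8.0000 -6.0000]
Step 3: x=[7.0000 11.0000 12.0000] v=[2.0000 0.0000 0.0000]
Step 4: x=[8.0000 8.0000 15.0000] v=[2.0000 -6.0000 6.0000]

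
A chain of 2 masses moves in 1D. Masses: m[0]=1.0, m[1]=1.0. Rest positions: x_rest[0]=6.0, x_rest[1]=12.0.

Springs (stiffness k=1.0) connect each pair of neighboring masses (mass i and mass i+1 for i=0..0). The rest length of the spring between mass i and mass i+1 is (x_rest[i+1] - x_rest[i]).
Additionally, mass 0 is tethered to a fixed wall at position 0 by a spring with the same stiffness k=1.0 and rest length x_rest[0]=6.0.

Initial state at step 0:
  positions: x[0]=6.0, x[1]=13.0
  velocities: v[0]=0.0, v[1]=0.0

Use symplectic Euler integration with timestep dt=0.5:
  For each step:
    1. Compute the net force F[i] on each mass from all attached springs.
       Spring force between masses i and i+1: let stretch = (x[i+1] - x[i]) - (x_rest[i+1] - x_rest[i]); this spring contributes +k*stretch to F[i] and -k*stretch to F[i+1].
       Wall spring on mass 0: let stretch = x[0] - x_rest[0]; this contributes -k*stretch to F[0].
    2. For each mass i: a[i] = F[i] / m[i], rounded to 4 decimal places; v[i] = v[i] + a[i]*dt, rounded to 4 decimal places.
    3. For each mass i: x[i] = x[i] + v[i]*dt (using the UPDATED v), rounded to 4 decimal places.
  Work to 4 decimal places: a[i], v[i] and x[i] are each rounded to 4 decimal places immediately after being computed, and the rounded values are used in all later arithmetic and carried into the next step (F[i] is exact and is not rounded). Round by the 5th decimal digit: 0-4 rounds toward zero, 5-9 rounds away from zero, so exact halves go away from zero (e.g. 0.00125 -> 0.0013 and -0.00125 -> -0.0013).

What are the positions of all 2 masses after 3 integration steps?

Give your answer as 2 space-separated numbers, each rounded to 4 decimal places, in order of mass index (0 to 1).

Answer: 6.6875 12.0469

Derivation:
Step 0: x=[6.0000 13.0000] v=[0.0000 0.0000]
Step 1: x=[6.2500 12.7500] v=[0.5000 -0.5000]
Step 2: x=[6.5625 12.3750] v=[0.6250 -0.7500]
Step 3: x=[6.6875 12.0469] v=[0.2500 -0.6563]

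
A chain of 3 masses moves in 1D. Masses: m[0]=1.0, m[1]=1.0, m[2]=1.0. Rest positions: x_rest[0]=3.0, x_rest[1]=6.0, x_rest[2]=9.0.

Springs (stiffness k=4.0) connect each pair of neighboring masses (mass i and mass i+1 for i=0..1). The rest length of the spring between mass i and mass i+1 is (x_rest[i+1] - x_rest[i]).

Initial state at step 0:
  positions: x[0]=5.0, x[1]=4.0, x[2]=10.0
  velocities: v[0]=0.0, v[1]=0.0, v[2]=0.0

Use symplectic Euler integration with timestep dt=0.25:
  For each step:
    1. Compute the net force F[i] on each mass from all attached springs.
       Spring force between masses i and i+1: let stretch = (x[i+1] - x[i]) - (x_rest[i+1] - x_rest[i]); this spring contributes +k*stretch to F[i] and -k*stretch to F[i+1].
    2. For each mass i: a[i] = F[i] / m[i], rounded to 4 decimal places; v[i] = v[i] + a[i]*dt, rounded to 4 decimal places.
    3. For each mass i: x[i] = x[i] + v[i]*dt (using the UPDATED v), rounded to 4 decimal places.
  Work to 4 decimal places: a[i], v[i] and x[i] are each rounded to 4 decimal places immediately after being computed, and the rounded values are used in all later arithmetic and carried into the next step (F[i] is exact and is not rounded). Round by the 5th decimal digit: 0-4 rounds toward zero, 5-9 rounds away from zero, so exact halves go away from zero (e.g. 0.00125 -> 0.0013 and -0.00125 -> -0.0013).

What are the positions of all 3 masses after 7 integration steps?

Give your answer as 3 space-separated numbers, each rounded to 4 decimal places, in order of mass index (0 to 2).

Step 0: x=[5.0000 4.0000 10.0000] v=[0.0000 0.0000 0.0000]
Step 1: x=[4.0000 5.7500 9.2500] v=[-4.0000 7.0000 -3.0000]
Step 2: x=[2.6875 7.9375 8.3750] v=[-5.2500 8.7500 -3.5000]
Step 3: x=[1.9375 8.9219 8.1406] v=[-3.0000 3.9375 -0.9375]
Step 4: x=[2.1836 7.9649 8.8516] v=[0.9844 -3.8282 2.8438]
Step 5: x=[3.1250 5.7842 10.0909] v=[3.7657 -8.7228 4.9571]
Step 6: x=[3.9812 4.0154 11.0035] v=[3.4249 -7.0753 3.6504]
Step 7: x=[4.0960 3.9851 10.9191] v=[0.4591 -0.1214 -0.3377]

Answer: 4.0960 3.9851 10.9191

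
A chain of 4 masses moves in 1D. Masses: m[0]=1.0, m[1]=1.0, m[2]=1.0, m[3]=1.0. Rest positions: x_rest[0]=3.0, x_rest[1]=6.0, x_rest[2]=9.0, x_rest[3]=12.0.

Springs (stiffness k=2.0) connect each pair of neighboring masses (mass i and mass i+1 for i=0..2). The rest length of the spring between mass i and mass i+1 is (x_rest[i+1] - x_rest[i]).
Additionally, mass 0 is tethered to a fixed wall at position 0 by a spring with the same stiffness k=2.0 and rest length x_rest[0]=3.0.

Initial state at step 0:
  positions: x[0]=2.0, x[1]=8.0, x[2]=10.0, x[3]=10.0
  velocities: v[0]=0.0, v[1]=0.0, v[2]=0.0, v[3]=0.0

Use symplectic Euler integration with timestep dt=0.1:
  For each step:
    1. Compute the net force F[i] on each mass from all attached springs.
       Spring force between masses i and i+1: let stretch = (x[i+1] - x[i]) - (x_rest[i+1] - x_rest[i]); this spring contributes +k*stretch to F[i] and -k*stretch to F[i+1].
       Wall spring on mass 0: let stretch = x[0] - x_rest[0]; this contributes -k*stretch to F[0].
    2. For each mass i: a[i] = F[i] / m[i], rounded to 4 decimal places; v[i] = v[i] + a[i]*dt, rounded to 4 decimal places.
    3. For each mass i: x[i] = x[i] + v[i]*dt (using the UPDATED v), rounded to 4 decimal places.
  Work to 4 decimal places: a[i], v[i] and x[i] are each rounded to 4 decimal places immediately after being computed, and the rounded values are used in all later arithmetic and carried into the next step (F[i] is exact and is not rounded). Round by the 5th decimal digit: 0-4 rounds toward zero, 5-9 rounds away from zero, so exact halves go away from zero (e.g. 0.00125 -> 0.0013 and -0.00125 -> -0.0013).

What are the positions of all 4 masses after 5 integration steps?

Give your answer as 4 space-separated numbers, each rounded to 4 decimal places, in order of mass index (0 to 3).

Answer: 3.0395 6.9336 9.4418 10.8318

Derivation:
Step 0: x=[2.0000 8.0000 10.0000 10.0000] v=[0.0000 0.0000 0.0000 0.0000]
Step 1: x=[2.0800 7.9200 9.9600 10.0600] v=[0.8000 -0.8000 -0.4000 0.6000]
Step 2: x=[2.2352 7.7640 9.8812 10.1780] v=[1.5520 -1.5600 -0.7880 1.1800]
Step 3: x=[2.4563 7.5398 9.7660 10.3501] v=[2.2107 -2.2423 -1.1521 1.7206]
Step 4: x=[2.7299 7.2584 9.6180 10.5705] v=[2.7361 -2.8138 -1.4805 2.2038]
Step 5: x=[3.0395 6.9336 9.4418 10.8318] v=[3.0958 -3.2476 -1.7619 2.6133]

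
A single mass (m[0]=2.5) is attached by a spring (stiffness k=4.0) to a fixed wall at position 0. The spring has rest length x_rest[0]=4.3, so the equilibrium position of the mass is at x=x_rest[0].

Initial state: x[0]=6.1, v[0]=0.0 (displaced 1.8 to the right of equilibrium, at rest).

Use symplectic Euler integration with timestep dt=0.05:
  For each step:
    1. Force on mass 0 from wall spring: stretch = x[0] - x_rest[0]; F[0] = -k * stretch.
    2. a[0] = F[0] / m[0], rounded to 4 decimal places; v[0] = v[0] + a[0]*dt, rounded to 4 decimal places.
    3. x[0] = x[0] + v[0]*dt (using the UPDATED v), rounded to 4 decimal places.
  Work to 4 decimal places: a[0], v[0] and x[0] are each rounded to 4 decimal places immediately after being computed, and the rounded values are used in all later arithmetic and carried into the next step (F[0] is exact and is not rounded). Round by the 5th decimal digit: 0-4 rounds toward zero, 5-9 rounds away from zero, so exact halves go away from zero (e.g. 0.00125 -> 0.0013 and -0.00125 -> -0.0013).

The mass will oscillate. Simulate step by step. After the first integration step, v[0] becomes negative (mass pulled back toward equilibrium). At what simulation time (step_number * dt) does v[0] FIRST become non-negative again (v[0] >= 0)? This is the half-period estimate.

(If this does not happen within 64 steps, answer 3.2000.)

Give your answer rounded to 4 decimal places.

Step 0: x=[6.1000] v=[0.0000]
Step 1: x=[6.0928] v=[-0.1440]
Step 2: x=[6.0784] v=[-0.2874]
Step 3: x=[6.0569] v=[-0.4297]
Step 4: x=[6.0284] v=[-0.5703]
Step 5: x=[5.9930] v=[-0.7086]
Step 6: x=[5.9508] v=[-0.8440]
Step 7: x=[5.9020] v=[-0.9761]
Step 8: x=[5.8468] v=[-1.1043]
Step 9: x=[5.7854] v=[-1.2280]
Step 10: x=[5.7181] v=[-1.3468]
Step 11: x=[5.6451] v=[-1.4603]
Step 12: x=[5.5667] v=[-1.5679]
Step 13: x=[5.4832] v=[-1.6692]
Step 14: x=[5.3950] v=[-1.7639]
Step 15: x=[5.3024] v=[-1.8515]
Step 16: x=[5.2058] v=[-1.9317]
Step 17: x=[5.1056] v=[-2.0042]
Step 18: x=[5.0022] v=[-2.0687]
Step 19: x=[4.8960] v=[-2.1249]
Step 20: x=[4.7874] v=[-2.1726]
Step 21: x=[4.6768] v=[-2.2116]
Step 22: x=[4.5647] v=[-2.2417]
Step 23: x=[4.4516] v=[-2.2629]
Step 24: x=[4.3379] v=[-2.2750]
Step 25: x=[4.2240] v=[-2.2780]
Step 26: x=[4.1104] v=[-2.2719]
Step 27: x=[3.9976] v=[-2.2567]
Step 28: x=[3.8860] v=[-2.2325]
Step 29: x=[3.7760] v=[-2.1994]
Step 30: x=[3.6681] v=[-2.1575]
Step 31: x=[3.5628] v=[-2.1070]
Step 32: x=[3.4604] v=[-2.0480]
Step 33: x=[3.3614] v=[-1.9808]
Step 34: x=[3.2661] v=[-1.9057]
Step 35: x=[3.1750] v=[-1.8230]
Step 36: x=[3.0884] v=[-1.7330]
Step 37: x=[3.0066] v=[-1.6361]
Step 38: x=[2.9300] v=[-1.5326]
Step 39: x=[2.8589] v=[-1.4230]
Step 40: x=[2.7935] v=[-1.3077]
Step 41: x=[2.7341] v=[-1.1872]
Step 42: x=[2.6810] v=[-1.0619]
Step 43: x=[2.6344] v=[-0.9324]
Step 44: x=[2.5944] v=[-0.7992]
Step 45: x=[2.5613] v=[-0.6628]
Step 46: x=[2.5351] v=[-0.5237]
Step 47: x=[2.5160] v=[-0.3825]
Step 48: x=[2.5040] v=[-0.2398]
Step 49: x=[2.4992] v=[-0.0961]
Step 50: x=[2.5016] v=[0.0480]
First v>=0 after going negative at step 50, time=2.5000

Answer: 2.5000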